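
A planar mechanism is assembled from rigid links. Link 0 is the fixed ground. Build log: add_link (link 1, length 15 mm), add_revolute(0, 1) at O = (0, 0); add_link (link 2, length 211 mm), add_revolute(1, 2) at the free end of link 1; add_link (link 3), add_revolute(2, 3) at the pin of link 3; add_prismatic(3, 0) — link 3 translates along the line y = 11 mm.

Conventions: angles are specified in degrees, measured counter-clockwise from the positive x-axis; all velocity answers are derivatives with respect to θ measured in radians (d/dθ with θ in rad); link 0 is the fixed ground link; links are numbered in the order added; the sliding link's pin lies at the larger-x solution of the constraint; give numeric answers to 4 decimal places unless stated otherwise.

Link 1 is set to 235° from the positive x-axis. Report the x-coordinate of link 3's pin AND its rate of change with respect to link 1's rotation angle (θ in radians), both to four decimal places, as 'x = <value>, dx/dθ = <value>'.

geometry: r = 15 mm, L = 211 mm, e = 11 mm
crank pin P = (r cos θ, r sin θ) = (-8.603647, -12.287281)
h = r sin θ − e = -12.287281 − 11 = -23.287281
x = r cos θ + √(L² − h²) = -8.603647 + 209.710998 = 201.107351
dx/dθ = −r sin θ − h·r cos θ/√(L² − h²) (θ in radians; h = -23.287281) = 11.331892

x = 201.1074, dx/dθ = 11.3319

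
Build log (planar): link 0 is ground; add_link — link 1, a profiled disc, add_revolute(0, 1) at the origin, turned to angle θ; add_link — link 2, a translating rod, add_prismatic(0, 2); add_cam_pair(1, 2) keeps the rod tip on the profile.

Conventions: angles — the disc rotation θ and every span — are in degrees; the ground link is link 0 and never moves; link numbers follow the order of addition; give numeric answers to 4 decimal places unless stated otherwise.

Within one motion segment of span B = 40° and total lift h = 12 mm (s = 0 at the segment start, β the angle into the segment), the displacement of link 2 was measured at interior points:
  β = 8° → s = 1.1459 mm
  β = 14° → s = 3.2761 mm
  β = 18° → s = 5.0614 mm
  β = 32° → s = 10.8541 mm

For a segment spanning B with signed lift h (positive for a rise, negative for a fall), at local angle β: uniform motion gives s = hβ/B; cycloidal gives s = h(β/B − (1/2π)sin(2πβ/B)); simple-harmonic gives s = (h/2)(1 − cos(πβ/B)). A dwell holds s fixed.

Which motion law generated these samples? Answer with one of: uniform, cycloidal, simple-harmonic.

candidates at β/B = r: uniform s = h·r (linear in β); cycloidal s = h·(r − sin(2πr)/(2π)); simple-harmonic s = (h/2)(1 − cos(πr))
β=8°: printed 1.1459 | uniform 2.4000, cycloidal 0.5836, simple-harmonic 1.1459
β=14°: printed 3.2761 | uniform 4.2000, cycloidal 2.6549, simple-harmonic 3.2761
β=18°: printed 5.0614 | uniform 5.4000, cycloidal 4.8098, simple-harmonic 5.0614
β=32°: printed 10.8541 | uniform 9.6000, cycloidal 11.4164, simple-harmonic 10.8541
only one law matches every sample → simple-harmonic

simple-harmonic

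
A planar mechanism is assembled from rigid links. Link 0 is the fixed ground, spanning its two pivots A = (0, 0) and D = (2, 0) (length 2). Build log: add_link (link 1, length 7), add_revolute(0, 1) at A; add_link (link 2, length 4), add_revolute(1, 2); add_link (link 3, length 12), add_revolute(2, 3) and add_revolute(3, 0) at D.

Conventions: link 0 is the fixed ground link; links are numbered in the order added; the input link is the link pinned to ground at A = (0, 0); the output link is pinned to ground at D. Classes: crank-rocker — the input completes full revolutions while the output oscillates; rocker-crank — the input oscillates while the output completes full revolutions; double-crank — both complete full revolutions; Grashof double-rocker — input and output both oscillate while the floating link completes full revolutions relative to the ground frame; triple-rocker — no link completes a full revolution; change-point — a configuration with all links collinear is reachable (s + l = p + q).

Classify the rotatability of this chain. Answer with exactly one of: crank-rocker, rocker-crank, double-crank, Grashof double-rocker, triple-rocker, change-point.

lengths: ground=2, input=7, coupler=4, output=12
sorted: s=2 (shortest), l=12 (longest), p+q=11
s + l = 14 vs p + q = 11
s + l > p + q → non-Grashof → no link fully rotates → triple-rocker

triple-rocker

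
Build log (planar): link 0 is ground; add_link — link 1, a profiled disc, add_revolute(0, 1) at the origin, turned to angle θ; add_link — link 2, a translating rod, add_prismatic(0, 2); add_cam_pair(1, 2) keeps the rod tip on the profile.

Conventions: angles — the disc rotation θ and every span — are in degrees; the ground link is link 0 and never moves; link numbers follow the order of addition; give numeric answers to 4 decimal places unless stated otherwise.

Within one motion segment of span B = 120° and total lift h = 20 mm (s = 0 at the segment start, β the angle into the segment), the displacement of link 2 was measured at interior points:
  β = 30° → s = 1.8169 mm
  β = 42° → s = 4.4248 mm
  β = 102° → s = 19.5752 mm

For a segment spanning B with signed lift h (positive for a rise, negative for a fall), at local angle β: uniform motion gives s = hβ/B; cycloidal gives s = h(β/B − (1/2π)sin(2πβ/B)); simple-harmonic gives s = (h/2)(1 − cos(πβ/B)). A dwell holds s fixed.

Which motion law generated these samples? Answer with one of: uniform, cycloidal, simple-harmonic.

candidates at β/B = r: uniform s = h·r (linear in β); cycloidal s = h·(r − sin(2πr)/(2π)); simple-harmonic s = (h/2)(1 − cos(πr))
β=30°: printed 1.8169 | uniform 5.0000, cycloidal 1.8169, simple-harmonic 2.9289
β=42°: printed 4.4248 | uniform 7.0000, cycloidal 4.4248, simple-harmonic 5.4601
β=102°: printed 19.5752 | uniform 17.0000, cycloidal 19.5752, simple-harmonic 18.9101
only one law matches every sample → cycloidal

cycloidal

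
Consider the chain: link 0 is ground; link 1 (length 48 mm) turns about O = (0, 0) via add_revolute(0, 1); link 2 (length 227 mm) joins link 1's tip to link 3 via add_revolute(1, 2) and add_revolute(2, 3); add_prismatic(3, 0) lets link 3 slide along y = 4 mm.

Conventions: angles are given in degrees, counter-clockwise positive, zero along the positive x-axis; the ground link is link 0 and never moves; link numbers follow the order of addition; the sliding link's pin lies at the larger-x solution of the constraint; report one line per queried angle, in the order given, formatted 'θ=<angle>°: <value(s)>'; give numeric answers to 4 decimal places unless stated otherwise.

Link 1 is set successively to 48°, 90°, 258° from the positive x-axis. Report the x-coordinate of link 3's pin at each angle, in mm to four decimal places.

geometry: r = 48 mm, L = 227 mm, e = 4 mm
θ=48°: crank pin P = (r cos θ, r sin θ) = (32.118269, 35.670952)
θ=48°: h = r sin θ − e = 35.670952 − 4 = 31.670952
θ=48°: x = r cos θ + √(L² − h²) = 32.118269 + 224.779783 = 256.898052
θ=90°: crank pin P = (r cos θ, r sin θ) = (0.000000, 48.000000)
θ=90°: h = r sin θ − e = 48.000000 − 4 = 44.000000
θ=90°: x = r cos θ + √(L² − h²) = 0.000000 + 222.694858 = 222.694858
θ=258°: crank pin P = (r cos θ, r sin θ) = (-9.979761, -46.951085)
θ=258°: h = r sin θ − e = -46.951085 − 4 = -50.951085
θ=258°: x = r cos θ + √(L² − h²) = -9.979761 + 221.208017 = 211.228256

θ=48°: 256.8981
θ=90°: 222.6949
θ=258°: 211.2283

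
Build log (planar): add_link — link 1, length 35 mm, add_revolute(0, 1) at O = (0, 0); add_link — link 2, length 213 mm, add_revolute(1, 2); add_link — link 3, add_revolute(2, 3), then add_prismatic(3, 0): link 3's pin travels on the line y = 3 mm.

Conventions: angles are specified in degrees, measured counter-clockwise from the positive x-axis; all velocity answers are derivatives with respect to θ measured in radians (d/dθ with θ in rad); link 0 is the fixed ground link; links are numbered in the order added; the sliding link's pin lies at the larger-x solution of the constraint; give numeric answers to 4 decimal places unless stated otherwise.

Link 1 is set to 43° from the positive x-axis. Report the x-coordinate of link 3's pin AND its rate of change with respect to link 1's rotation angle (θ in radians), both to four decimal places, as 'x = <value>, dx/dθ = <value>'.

geometry: r = 35 mm, L = 213 mm, e = 3 mm
crank pin P = (r cos θ, r sin θ) = (25.597380, 23.869943)
h = r sin θ − e = 23.869943 − 3 = 20.869943
x = r cos θ + √(L² − h²) = 25.597380 + 211.975106 = 237.572485
dx/dθ = −r sin θ − h·r cos θ/√(L² − h²) (θ in radians; h = 20.869943) = -26.390125

x = 237.5725, dx/dθ = -26.3901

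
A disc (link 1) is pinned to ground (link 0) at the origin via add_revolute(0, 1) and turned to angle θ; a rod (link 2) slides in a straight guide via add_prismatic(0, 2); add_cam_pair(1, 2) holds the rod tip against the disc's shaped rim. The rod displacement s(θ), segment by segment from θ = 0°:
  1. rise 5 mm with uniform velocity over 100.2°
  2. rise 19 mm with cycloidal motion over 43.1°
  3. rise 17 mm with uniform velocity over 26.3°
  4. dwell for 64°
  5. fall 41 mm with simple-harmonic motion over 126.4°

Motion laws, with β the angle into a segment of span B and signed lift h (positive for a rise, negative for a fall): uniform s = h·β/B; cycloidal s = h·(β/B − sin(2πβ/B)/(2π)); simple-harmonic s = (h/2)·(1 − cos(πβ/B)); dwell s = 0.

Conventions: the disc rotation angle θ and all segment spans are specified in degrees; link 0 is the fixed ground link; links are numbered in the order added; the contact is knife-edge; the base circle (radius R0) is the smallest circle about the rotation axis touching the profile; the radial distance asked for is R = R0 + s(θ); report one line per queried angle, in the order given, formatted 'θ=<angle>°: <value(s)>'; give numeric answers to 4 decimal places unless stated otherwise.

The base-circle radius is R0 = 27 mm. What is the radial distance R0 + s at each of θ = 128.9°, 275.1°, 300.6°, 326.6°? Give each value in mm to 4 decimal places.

segment 1 (0° to 100.2°, uniform, h = 5) is passed completely: s = 0.0000 + (5) = 5.0000
θ = 128.9° falls in segment 2 (100.2° to 143.3°, cycloidal, h = 19): β = 128.9 − 100.2 = 28.7°, B = 43.1°; Δs = 19·(0.6659 − sin(2π·0.6659)/(2π)) = 15.2634; s = 5.0000 + 15.2634 = 20.2634
segment 2 (100.2° to 143.3°, cycloidal, h = 19) is passed completely: s = 5.0000 + (19) = 24.0000
segment 3 (143.3° to 169.6°, uniform, h = 17) is passed completely: s = 24.0000 + (17) = 41.0000
segment 4 (169.6° to 233.6°, dwell): s unchanged at 41.0000
θ = 275.1° falls in segment 5 (233.6° to 360°, simple-harmonic, h = -41): β = 275.1 − 233.6 = 41.5°, B = 126.4°; Δs = -41/2·(1 − cos(π·0.3283)) = -9.9718; s = 41.0000 − 9.9718 = 31.0282
θ = 300.6° falls in segment 5 (233.6° to 360°, simple-harmonic, h = -41): β = 300.6 − 233.6 = 67°, B = 126.4°; Δs = -41/2·(1 − cos(π·0.5301)) = -22.4333; s = 41.0000 − 22.4333 = 18.5667
θ = 326.6° falls in segment 5 (233.6° to 360°, simple-harmonic, h = -41): β = 326.6 − 233.6 = 93°, B = 126.4°; Δs = -41/2·(1 − cos(π·0.7358)) = -34.3329; s = 41.0000 − 34.3329 = 6.6671
θ=128.9°: R = R0 + s = 27 + 20.2634 = 47.2634
θ=275.1°: R = R0 + s = 27 + 31.0282 = 58.0282
θ=300.6°: R = R0 + s = 27 + 18.5667 = 45.5667
θ=326.6°: R = R0 + s = 27 + 6.6671 = 33.6671

θ=128.9°: 47.2634
θ=275.1°: 58.0282
θ=300.6°: 45.5667
θ=326.6°: 33.6671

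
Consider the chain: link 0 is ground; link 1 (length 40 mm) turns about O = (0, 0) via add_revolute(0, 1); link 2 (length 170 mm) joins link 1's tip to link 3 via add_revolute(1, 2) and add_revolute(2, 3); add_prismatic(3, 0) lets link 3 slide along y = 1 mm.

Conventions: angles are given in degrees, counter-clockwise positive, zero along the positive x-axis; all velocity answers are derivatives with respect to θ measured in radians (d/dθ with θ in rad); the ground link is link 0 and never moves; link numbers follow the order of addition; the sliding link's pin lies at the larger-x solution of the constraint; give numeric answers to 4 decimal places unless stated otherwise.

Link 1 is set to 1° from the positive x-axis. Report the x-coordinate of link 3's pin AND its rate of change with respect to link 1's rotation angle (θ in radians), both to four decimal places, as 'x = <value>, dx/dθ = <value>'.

geometry: r = 40 mm, L = 170 mm, e = 1 mm
crank pin P = (r cos θ, r sin θ) = (39.993908, 0.698096)
h = r sin θ − e = 0.698096 − 1 = -0.301904
x = r cos θ + √(L² − h²) = 39.993908 + 169.999732 = 209.993640
dx/dθ = −r sin θ − h·r cos θ/√(L² − h²) (θ in radians; h = -0.301904) = -0.627071

x = 209.9936, dx/dθ = -0.6271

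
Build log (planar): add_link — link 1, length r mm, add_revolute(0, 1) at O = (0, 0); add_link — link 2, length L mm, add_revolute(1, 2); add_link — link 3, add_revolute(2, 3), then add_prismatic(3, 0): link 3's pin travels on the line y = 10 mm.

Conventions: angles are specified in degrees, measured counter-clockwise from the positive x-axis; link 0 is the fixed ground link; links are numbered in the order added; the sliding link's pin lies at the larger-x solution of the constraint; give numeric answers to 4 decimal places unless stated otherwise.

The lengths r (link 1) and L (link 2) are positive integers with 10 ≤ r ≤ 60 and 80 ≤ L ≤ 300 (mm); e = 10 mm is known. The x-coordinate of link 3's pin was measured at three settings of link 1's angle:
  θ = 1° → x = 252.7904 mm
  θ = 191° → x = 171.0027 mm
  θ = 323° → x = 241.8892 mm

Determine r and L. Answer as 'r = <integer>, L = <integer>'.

constraint per measurement: (x − r cos θ)² + (r sin θ − e)² = L²
subtracting the θ₁ and θ₂ equations cancels the r² and L² terms:
r = (x₁² − x₂²) / (2[(x₁cos θ₁ + e sin θ₁) − (x₂cos θ₂ + e sin θ₂)]) = 41.0000 → r = 41
L² = (x₁ − r cos θ₁)² + (r sin θ₁ − e)² = 44944.0197 → L = 212.0000 → L = 212
check at θ₃=323°: x = 241.8892 (printed 241.8892) ✓

r = 41, L = 212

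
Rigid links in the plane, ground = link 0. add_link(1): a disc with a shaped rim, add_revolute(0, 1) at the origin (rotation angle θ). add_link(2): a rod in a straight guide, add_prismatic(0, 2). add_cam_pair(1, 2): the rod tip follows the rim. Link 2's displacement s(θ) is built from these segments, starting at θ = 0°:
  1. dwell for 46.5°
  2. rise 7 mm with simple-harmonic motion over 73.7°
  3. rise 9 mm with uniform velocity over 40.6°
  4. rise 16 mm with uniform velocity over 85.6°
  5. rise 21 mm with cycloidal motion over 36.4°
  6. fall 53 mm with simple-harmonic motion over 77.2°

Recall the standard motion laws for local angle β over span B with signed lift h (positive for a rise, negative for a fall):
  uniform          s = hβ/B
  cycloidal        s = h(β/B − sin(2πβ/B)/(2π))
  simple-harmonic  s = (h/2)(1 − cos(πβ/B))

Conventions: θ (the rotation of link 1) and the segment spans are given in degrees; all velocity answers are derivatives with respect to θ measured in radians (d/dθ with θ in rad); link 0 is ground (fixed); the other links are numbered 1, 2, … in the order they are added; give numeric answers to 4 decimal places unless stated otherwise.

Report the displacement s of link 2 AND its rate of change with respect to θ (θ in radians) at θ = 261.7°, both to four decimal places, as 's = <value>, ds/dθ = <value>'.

segment 1 (0° to 46.5°, dwell): s unchanged at 0.0000
segment 2 (46.5° to 120.2°, simple-harmonic, h = 7) is passed completely: s = 0.0000 + (7) = 7.0000
segment 3 (120.2° to 160.8°, uniform, h = 9) is passed completely: s = 7.0000 + (9) = 16.0000
segment 4 (160.8° to 246.4°, uniform, h = 16) is passed completely: s = 16.0000 + (16) = 32.0000
θ = 261.7° falls in segment 5 (246.4° to 282.8°, cycloidal, h = 21): β = 261.7 − 246.4 = 15.3°, B = 36.4°; Δs = 21·(0.4203 − sin(2π·0.4203)/(2π)) = 7.2229; s = 32.0000 + 7.2229 = 39.2229
velocity in seg [246.4°–282.8°] (cycloidal), θ in radians: β = 15.3° = 0.2670 rad, B = 36.4° = 0.6353 rad; ds/dθ = (h/B)(1 − cos(2πβ/B)) = (21/0.6353)(1 − cos(2π·0.4203)) = 62.054724 mm/rad

s = 39.2229, ds/dθ = 62.0547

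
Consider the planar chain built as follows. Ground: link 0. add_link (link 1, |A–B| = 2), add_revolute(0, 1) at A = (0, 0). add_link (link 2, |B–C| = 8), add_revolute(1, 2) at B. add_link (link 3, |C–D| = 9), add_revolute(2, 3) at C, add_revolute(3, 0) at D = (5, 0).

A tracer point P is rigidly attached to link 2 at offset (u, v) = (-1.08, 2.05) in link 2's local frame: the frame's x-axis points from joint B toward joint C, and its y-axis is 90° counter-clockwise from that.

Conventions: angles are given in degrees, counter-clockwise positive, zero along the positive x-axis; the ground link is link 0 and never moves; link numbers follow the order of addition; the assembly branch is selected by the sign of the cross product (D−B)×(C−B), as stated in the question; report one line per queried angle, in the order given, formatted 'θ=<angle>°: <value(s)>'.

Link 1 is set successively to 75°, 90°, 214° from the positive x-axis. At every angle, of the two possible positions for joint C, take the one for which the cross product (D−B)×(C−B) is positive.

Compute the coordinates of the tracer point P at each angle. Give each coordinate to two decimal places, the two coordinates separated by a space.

A=(0,0), D=(5.00,0)
θ=75°: B = A + 2.00·(cos75°, sin75°) = (0.5176, 1.9319)
θ=75°: |BD| = 4.8809
θ=75°: circle(B,8.00) ∩ circle(D,9.00): a=0.6990, h=7.9694
θ=75°:   candidates: C₊=(4.3138,8.9738) cross=38.898; C₋=(-1.9947,-5.6634) cross=-38.898
θ=75°:   branch + wants cross > 0 → take C=(4.3138,8.9738) (cross=38.898)
θ=75°: ex = (C−B)/|BC| = (0.4745,0.8802); ey = (-0.8802,0.4745)
θ=75°: P = B + -1.08·ex + 2.05·ey = (-1.7993,1.9540)
θ=90°: B = A + 2.00·(cos90°, sin90°) = (0.0000, 2.0000)
θ=90°: |BD| = 5.3852
θ=90°: circle(B,8.00) ∩ circle(D,9.00): a=1.1142, h=7.9220
θ=90°:   candidates: C₊=(3.9767,8.9416) cross=42.661; C₋=(-1.9077,-5.7692) cross=-42.661
θ=90°:   branch + wants cross > 0 → take C=(3.9767,8.9416) (cross=42.661)
θ=90°: ex = (C−B)/|BC| = (0.4971,0.8677); ey = (-0.8677,0.4971)
θ=90°: P = B + -1.08·ex + 2.05·ey = (-2.3156,2.0819)
θ=214°: B = A + 2.00·(cos214°, sin214°) = (-1.6581, -1.1184)
θ=214°: |BD| = 6.7514
θ=214°: circle(B,8.00) ∩ circle(D,9.00): a=2.1167, h=7.7149
θ=214°:   candidates: C₊=(-0.8487,6.8406) cross=52.086; C₋=(1.7074,-8.3761) cross=-52.086
θ=214°:   branch + wants cross > 0 → take C=(-0.8487,6.8406) (cross=52.086)
θ=214°: ex = (C−B)/|BC| = (0.1012,0.9949); ey = (-0.9949,0.1012)
θ=214°: P = B + -1.08·ex + 2.05·ey = (-3.8068,-1.9854)

θ=75°: -1.80 1.95
θ=90°: -2.32 2.08
θ=214°: -3.81 -1.99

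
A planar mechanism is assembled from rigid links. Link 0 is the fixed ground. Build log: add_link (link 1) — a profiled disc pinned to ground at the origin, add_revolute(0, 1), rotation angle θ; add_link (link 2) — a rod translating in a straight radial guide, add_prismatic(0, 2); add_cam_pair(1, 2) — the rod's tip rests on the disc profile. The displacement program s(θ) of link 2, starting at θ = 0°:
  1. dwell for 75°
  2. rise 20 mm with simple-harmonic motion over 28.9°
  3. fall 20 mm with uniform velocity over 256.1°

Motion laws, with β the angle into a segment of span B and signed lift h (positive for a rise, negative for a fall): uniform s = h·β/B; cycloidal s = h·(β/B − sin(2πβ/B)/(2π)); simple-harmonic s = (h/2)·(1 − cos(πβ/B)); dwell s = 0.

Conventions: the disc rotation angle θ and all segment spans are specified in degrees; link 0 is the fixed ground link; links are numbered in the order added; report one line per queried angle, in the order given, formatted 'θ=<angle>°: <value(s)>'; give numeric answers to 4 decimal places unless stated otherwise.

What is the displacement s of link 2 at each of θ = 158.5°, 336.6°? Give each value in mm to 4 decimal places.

seg 1 [0°–75°] dwell: s stays 0.0000
seg 2 [75°–103.9°] simple-harmonic, h=20: full span → s += 20 → s = 20.0000
seg 3 [103.9°–360°] uniform, h=-20: θ=158.5° here. β=54.6, B=256.1. -20·54.6/256.1 = -4.2640 → s = 15.7360
seg 3 [103.9°–360°] uniform, h=-20: θ=336.6° here. β=232.7, B=256.1. -20·232.7/256.1 = -18.1726 → s = 1.8274

θ=158.5°: 15.7360
θ=336.6°: 1.8274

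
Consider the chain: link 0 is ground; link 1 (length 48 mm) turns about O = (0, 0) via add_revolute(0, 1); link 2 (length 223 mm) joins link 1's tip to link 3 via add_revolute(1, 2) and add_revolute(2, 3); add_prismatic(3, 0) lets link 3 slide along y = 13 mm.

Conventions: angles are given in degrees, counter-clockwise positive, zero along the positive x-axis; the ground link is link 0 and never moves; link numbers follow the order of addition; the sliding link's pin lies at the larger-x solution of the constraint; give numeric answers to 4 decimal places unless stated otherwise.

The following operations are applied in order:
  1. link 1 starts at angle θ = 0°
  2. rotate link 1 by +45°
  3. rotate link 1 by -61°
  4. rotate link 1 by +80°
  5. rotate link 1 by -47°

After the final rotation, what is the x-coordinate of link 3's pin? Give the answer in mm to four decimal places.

geometry: r = 48 mm, L = 223 mm, e = 13 mm; θ starts at 0°
rotate link 1 by +45°: θ ← 0° +45° = 45°
rotate link 1 by -61°: θ ← 45° -61° = -16°
rotate link 1 by +80°: θ ← -16° +80° = 64°
rotate link 1 by -47°: θ ← 64° -47° = 17°
crank pin P = (r cos θ, r sin θ) = (45.902628, 14.033842)
h = r sin θ − e = 14.033842 − 13 = 1.033842
x = r cos θ + √(L² − h²) = 45.902628 + 222.997604 = 268.900232

268.9002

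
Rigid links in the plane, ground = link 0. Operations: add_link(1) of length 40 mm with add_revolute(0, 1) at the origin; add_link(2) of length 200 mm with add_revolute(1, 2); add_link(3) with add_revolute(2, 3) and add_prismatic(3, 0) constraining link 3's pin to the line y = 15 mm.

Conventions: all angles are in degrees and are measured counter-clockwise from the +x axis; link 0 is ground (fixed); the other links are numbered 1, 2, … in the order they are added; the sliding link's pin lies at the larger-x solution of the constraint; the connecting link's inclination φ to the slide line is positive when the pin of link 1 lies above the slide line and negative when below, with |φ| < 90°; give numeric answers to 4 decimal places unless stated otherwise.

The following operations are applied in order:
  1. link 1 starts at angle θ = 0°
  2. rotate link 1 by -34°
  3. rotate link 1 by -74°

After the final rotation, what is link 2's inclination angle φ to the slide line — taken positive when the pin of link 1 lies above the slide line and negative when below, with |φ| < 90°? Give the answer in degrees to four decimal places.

geometry: r = 40 mm, L = 200 mm, e = 15 mm; θ starts at 0°
rotate link 1 by -34°: θ ← 0° -34° = -34°
rotate link 1 by -74°: θ ← -34° -74° = -108°
h = r sin θ − e = -38.042261 − 15 = -53.042261
sin φ = h / L = -53.042261 / 200 = -0.26521130
φ = arcsin(-0.26521130) = -15.379509°

-15.3795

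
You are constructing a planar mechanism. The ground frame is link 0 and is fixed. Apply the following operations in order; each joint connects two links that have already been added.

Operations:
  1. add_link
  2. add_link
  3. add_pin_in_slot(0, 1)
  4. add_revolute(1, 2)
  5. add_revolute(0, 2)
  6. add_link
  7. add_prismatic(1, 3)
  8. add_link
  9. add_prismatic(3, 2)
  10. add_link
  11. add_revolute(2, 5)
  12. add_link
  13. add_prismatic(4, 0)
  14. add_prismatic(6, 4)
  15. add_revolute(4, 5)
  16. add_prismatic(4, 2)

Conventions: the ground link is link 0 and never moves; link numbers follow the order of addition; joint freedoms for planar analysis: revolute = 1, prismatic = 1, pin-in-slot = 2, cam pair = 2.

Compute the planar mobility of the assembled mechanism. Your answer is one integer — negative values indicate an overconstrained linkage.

ground; <1,0,0>
#1 <2,0,0>
#2 <3,0,0>
PS:0↔1 J2 <3,0,1>
R:1↔2 J1 <3,1,1>
R:0↔2 J1 <3,2,1>
#3 <4,2,1>
P:1↔3 J1 <4,3,1>
#4 <5,3,1>
P:3↔2 J1 <5,4,1>
#5 <6,4,1>
R:2↔5 J1 <6,5,1>
#6 <7,5,1>
P:4↔0 J1 <7,6,1>
P:6↔4 J1 <7,7,1>
R:4↔5 J1 <7,8,1>
P:4↔2 J1 <7,9,1>
3×6 − 2×9 − 1×1 = -1

M = -1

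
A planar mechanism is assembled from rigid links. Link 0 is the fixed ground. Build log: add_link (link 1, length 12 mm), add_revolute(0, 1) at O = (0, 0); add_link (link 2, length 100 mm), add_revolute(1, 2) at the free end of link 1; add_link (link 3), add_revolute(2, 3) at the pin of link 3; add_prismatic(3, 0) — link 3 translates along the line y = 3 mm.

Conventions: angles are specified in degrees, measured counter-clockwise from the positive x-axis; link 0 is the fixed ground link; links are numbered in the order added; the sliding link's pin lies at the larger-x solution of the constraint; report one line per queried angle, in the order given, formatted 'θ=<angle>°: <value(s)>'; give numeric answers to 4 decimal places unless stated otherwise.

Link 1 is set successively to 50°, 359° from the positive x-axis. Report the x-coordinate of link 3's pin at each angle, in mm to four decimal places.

geometry: r = 12 mm, L = 100 mm, e = 3 mm
θ=50°: crank pin P = (r cos θ, r sin θ) = (7.713451, 9.192533)
θ=50°: h = r sin θ − e = 9.192533 − 3 = 6.192533
θ=50°: x = r cos θ + √(L² − h²) = 7.713451 + 99.808078 = 107.521530
θ=359°: crank pin P = (r cos θ, r sin θ) = (11.998172, -0.209429)
θ=359°: h = r sin θ − e = -0.209429 − 3 = -3.209429
θ=359°: x = r cos θ + √(L² − h²) = 11.998172 + 99.948485 = 111.946657

θ=50°: 107.5215
θ=359°: 111.9467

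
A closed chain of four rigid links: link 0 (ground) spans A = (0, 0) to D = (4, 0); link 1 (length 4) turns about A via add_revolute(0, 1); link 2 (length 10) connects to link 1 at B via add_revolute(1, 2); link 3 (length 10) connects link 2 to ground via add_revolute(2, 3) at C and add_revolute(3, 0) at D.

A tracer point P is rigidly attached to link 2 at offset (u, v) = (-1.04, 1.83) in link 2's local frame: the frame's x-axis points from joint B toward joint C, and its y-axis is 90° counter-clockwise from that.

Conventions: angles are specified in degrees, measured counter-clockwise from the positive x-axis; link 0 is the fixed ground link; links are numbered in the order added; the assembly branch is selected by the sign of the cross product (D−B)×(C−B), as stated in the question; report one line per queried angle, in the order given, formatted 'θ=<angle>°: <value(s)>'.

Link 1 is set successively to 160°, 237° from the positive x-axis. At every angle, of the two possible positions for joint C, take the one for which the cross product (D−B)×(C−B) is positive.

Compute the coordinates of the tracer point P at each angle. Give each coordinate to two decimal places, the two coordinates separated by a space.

A=(0,0), D=(4.00,0)
θ=160°: B = A + 4.00·(cos160°, sin160°) = (-3.7588, 1.3681)
θ=160°: |BD| = 7.8785
θ=160°: circle(B,10.00) ∩ circle(D,10.00): a=3.9392, h=9.1914
θ=160°:   candidates: C₊=(1.7167,9.7358) cross=72.414; C₋=(-1.4755,-8.3678) cross=-72.414
θ=160°:   branch + wants cross > 0 → take C=(1.7167,9.7358) (cross=72.414)
θ=160°: ex = (C−B)/|BC| = (0.5475,0.8368); ey = (-0.8368,0.5475)
θ=160°: P = B + -1.04·ex + 1.83·ey = (-5.8595,1.4998)
θ=237°: B = A + 4.00·(cos237°, sin237°) = (-2.1786, -3.3547)
θ=237°: |BD| = 7.0305
θ=237°: circle(B,10.00) ∩ circle(D,10.00): a=3.5153, h=9.3618
θ=237°:   candidates: C₊=(-3.5563,6.5499) cross=65.818; C₋=(5.3778,-9.9046) cross=-65.818
θ=237°:   branch + wants cross > 0 → take C=(-3.5563,6.5499) (cross=65.818)
θ=237°: ex = (C−B)/|BC| = (-0.1378,0.9905); ey = (-0.9905,-0.1378)
θ=237°: P = B + -1.04·ex + 1.83·ey = (-3.8478,-4.6369)

θ=160°: -5.86 1.50
θ=237°: -3.85 -4.64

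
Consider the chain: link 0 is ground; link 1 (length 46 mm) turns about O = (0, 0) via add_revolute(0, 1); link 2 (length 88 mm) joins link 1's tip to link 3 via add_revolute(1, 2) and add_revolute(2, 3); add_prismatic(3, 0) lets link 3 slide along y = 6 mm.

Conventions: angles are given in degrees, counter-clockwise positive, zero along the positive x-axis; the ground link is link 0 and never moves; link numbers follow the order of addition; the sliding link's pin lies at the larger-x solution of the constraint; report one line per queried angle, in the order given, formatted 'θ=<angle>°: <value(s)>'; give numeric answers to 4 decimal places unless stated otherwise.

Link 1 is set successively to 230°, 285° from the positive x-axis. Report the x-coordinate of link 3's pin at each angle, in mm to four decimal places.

geometry: r = 46 mm, L = 88 mm, e = 6 mm
θ=230°: crank pin P = (r cos θ, r sin θ) = (-29.568230, -35.238044)
θ=230°: h = r sin θ − e = -35.238044 − 6 = -41.238044
θ=230°: x = r cos θ + √(L² − h²) = -29.568230 + 77.739460 = 48.171230
θ=285°: crank pin P = (r cos θ, r sin θ) = (11.905676, -44.432588)
θ=285°: h = r sin θ − e = -44.432588 − 6 = -50.432588
θ=285°: x = r cos θ + √(L² − h²) = 11.905676 + 72.114867 = 84.020543

θ=230°: 48.1712
θ=285°: 84.0205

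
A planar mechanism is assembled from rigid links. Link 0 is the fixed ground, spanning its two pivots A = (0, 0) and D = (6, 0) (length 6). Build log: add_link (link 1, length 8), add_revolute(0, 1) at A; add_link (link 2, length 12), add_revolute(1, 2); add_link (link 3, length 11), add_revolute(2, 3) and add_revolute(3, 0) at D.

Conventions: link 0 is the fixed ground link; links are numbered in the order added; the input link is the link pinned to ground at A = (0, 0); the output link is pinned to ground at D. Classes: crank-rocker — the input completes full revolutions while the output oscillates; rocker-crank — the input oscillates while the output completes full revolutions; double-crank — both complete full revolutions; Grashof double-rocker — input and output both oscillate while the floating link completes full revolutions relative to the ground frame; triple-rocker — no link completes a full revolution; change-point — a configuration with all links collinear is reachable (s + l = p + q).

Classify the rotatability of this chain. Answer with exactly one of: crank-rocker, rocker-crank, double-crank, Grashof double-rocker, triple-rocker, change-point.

lengths: ground=6, input=8, coupler=12, output=11
sorted: s=6 (shortest), l=12 (longest), p+q=19
s + l = 18 vs p + q = 19
s + l < p + q (Grashof) with shortest = ground link → double-crank

double-crank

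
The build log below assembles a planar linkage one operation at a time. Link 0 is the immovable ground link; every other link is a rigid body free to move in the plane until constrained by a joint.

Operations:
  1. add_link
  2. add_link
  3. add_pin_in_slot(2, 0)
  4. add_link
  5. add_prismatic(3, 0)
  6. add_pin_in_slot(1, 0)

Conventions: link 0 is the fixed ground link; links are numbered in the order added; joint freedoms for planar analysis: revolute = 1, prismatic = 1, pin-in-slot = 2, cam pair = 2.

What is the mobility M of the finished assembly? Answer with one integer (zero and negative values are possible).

link 0 = ground. State L|J1|J2 = 1|0|0
+link1  2|0|0
+link2  3|0|0
PS(2,0) f=2→J2  3|0|1
+link3  4|0|1
P(3,0) f=1→J1  4|1|1
PS(1,0) f=2→J2  4|1|2
M = 3(4−1)−2·1−2 = 9−2−2 = 5

M = 5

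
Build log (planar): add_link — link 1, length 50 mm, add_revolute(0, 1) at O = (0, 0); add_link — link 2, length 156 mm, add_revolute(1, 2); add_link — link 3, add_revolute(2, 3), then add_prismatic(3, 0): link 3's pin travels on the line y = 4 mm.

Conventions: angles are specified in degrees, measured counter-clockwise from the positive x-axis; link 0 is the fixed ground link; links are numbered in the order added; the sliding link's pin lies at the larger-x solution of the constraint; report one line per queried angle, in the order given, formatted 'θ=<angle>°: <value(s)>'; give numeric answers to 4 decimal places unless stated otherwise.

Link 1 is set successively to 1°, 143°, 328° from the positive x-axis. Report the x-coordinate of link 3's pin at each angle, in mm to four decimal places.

geometry: r = 50 mm, L = 156 mm, e = 4 mm
θ=1°: crank pin P = (r cos θ, r sin θ) = (49.992385, 0.872620)
θ=1°: h = r sin θ − e = 0.872620 − 4 = -3.127380
θ=1°: x = r cos θ + √(L² − h²) = 49.992385 + 155.968649 = 205.961034
θ=143°: crank pin P = (r cos θ, r sin θ) = (-39.931776, 30.090751)
θ=143°: h = r sin θ − e = 30.090751 − 4 = 26.090751
θ=143°: x = r cos θ + √(L² − h²) = -39.931776 + 153.802707 = 113.870932
θ=328°: crank pin P = (r cos θ, r sin θ) = (42.402405, -26.495963)
θ=328°: h = r sin θ − e = -26.495963 − 4 = -30.495963
θ=328°: x = r cos θ + √(L² − h²) = 42.402405 + 152.990183 = 195.392588

θ=1°: 205.9610
θ=143°: 113.8709
θ=328°: 195.3926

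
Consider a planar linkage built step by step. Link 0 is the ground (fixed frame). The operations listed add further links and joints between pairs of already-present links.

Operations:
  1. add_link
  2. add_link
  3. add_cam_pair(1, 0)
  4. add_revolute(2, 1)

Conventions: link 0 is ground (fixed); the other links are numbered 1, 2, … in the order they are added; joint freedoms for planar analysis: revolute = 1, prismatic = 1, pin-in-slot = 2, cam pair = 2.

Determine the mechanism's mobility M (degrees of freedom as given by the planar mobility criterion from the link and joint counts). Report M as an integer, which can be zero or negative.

ground; <1,0,0>
#1 <2,0,0>
#2 <3,0,0>
C:1↔0 J2 <3,0,1>
R:2↔1 J1 <3,1,1>
3×2 − 2×1 − 1×1 = 3

M = 3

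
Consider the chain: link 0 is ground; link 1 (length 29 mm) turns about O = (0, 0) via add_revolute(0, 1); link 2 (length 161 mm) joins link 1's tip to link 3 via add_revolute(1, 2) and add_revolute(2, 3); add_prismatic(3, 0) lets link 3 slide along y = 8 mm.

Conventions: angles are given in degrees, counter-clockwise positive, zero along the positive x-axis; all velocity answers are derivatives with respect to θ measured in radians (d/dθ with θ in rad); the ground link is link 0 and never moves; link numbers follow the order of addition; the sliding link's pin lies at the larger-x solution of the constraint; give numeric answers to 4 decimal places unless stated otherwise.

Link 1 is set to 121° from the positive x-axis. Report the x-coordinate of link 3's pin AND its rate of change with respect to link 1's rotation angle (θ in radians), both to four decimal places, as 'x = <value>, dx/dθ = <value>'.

geometry: r = 29 mm, L = 161 mm, e = 8 mm
crank pin P = (r cos θ, r sin θ) = (-14.936104, 24.857852)
h = r sin θ − e = 24.857852 − 8 = 16.857852
x = r cos θ + √(L² − h²) = -14.936104 + 160.114999 = 145.178895
dx/dθ = −r sin θ − h·r cos θ/√(L² − h²) (θ in radians; h = 16.857852) = -23.285291

x = 145.1789, dx/dθ = -23.2853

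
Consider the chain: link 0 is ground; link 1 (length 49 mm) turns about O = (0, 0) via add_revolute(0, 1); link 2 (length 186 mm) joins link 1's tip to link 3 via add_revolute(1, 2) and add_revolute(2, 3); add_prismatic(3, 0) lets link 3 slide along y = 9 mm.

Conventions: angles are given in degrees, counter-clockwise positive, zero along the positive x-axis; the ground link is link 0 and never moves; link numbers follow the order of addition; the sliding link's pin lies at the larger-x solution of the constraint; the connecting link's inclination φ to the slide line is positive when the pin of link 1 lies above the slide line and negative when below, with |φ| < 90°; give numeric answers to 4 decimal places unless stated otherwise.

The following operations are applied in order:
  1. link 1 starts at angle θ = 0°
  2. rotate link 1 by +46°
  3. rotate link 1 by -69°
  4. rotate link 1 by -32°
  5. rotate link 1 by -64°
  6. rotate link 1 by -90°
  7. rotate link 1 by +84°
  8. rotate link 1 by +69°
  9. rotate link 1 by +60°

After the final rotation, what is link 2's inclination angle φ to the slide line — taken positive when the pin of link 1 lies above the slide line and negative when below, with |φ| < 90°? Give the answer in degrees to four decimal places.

geometry: r = 49 mm, L = 186 mm, e = 9 mm; θ starts at 0°
rotate link 1 by +46°: θ ← 0° +46° = 46°
rotate link 1 by -69°: θ ← 46° -69° = -23°
rotate link 1 by -32°: θ ← -23° -32° = -55°
rotate link 1 by -64°: θ ← -55° -64° = -119°
rotate link 1 by -90°: θ ← -119° -90° = -209°
rotate link 1 by +84°: θ ← -209° +84° = -125°
rotate link 1 by +69°: θ ← -125° +69° = -56°
rotate link 1 by +60°: θ ← -56° +60° = 4°
h = r sin θ − e = 3.418067 − 9 = -5.581933
sin φ = h / L = -5.581933 / 186 = -0.03001039
φ = arcsin(-0.03001039) = -1.719727°

-1.7197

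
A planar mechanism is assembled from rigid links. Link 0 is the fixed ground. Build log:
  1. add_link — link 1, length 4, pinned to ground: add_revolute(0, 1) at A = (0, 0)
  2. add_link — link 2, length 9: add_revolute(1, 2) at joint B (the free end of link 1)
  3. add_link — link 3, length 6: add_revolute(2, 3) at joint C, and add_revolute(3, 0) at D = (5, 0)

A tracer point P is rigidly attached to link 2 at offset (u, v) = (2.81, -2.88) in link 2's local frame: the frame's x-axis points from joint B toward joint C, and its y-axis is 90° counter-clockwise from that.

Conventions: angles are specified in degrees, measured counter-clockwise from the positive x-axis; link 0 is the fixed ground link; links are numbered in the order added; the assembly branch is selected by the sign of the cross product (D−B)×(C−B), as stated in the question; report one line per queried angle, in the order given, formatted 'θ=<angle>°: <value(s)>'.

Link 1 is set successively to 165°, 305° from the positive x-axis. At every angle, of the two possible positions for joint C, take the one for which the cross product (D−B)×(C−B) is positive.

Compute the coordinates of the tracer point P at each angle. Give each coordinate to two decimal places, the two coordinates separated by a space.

A=(0,0), D=(5.00,0)
θ=165°: B = A + 4.00·(cos165°, sin165°) = (-3.8637, 1.0353)
θ=165°: |BD| = 8.9240
θ=165°: circle(B,9.00) ∩ circle(D,6.00): a=6.9833, h=5.6775
θ=165°:   candidates: C₊=(3.7311,5.8643) cross=50.666; C₋=(2.4138,-5.4140) cross=-50.666
θ=165°:   branch + wants cross > 0 → take C=(3.7311,5.8643) (cross=50.666)
θ=165°: ex = (C−B)/|BC| = (0.8439,0.5366); ey = (-0.5366,0.8439)
θ=165°: P = B + 2.81·ex + -2.88·ey = (0.0528,0.1127)
θ=305°: B = A + 4.00·(cos305°, sin305°) = (2.2943, -3.2766)
θ=305°: |BD| = 4.2493
θ=305°: circle(B,9.00) ∩ circle(D,6.00): a=7.4196, h=5.0941
θ=305°:   candidates: C₊=(3.0906,5.6881) cross=21.646; C₋=(10.9466,-0.7990) cross=-21.646
θ=305°:   branch + wants cross > 0 → take C=(3.0906,5.6881) (cross=21.646)
θ=305°: ex = (C−B)/|BC| = (0.0885,0.9961); ey = (-0.9961,0.0885)
θ=305°: P = B + 2.81·ex + -2.88·ey = (5.4116,-0.7325)

θ=165°: 0.05 0.11
θ=305°: 5.41 -0.73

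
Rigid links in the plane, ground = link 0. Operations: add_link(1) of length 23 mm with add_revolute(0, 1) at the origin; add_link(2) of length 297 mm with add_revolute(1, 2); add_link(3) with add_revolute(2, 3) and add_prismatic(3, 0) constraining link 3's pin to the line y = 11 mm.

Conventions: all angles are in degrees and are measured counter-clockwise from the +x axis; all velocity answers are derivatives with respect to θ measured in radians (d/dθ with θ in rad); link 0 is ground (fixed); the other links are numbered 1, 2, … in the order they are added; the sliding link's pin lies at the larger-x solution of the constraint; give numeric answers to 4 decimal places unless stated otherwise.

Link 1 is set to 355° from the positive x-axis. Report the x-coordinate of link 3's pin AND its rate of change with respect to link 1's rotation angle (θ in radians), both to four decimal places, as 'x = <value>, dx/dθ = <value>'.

geometry: r = 23 mm, L = 297 mm, e = 11 mm
crank pin P = (r cos θ, r sin θ) = (22.912478, -2.004582)
h = r sin θ − e = -2.004582 − 11 = -13.004582
x = r cos θ + √(L² − h²) = 22.912478 + 296.715151 = 319.627629
dx/dθ = −r sin θ − h·r cos θ/√(L² − h²) (θ in radians; h = -13.004582) = 3.008802

x = 319.6276, dx/dθ = 3.0088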